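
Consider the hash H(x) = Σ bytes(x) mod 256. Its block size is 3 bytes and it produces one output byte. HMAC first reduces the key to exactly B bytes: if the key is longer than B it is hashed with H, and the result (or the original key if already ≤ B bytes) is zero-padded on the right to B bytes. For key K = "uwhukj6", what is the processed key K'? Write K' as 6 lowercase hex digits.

d40000

|K| = 7 > B = 3, so first hash the key.
H(K): sum = 117+119+104+117+107+106+54 = 724; mod 256 = 212 → d4.
Zero-pad H(K) = d4 to 3 bytes: K' = d4 00 00.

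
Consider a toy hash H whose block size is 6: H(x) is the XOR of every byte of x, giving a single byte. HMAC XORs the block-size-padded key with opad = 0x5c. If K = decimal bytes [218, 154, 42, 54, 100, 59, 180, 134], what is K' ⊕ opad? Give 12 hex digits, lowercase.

Key decimal bytes [218, 154, 42, 54, 100, 59, 180, 134] = da 9a 2a 36 64 3b b4 86 is 8 bytes > B = 6, so hash it first: H(key) = 31, then zero-pad to 6 bytes: K' = 31 00 00 00 00 00.
XOR each byte with 0x5c: 31⊕5c=6d, 00⊕5c=5c, 00⊕5c=5c, 00⊕5c=5c, 00⊕5c=5c, 00⊕5c=5c.

6d5c5c5c5c5c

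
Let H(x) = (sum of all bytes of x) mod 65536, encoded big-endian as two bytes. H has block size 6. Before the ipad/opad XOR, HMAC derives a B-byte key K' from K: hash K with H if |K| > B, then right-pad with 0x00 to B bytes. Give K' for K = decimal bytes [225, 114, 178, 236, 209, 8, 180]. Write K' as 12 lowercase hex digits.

047e00000000

|K| = 7 > B = 6, so first hash the key.
H(K): sum = 225+114+178+236+209+8+180 = 1150 → 04 7e.
Zero-pad H(K) = 04 7e to 6 bytes: K' = 04 7e 00 00 00 00.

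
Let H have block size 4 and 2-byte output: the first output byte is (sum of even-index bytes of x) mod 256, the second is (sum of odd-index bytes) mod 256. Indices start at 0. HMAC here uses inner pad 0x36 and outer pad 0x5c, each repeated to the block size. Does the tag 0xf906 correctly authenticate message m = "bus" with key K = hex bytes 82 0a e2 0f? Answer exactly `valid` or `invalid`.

Key hex bytes 82 0a e2 0f is exactly B = 4 bytes: K' = 82 0a e2 0f.
K' ⊕ ipad = b4 3c d4 39; K' ⊕ opad = de 56 be 53.
Inner hash: even-index sum = 605 mod 256 = 93; odd-index sum = 234 mod 256 = 234 → 5d ea.
Outer hash (recomputed tag): even-index sum = 505 mod 256 = 249; odd-index sum = 403 mod 256 = 147 → f9 93.
Recomputed tag = f993; claimed = f906 → mismatch.

invalid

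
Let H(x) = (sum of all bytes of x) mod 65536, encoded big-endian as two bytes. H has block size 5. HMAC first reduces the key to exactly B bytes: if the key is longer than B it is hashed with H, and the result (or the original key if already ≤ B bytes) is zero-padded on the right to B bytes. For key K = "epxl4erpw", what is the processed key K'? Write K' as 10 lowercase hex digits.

03ab000000

|K| = 9 > B = 5, so first hash the key.
H(K): sum = 101+112+120+108+52+101+114+112+119 = 939 → 03 ab.
Zero-pad H(K) = 03 ab to 5 bytes: K' = 03 ab 00 00 00.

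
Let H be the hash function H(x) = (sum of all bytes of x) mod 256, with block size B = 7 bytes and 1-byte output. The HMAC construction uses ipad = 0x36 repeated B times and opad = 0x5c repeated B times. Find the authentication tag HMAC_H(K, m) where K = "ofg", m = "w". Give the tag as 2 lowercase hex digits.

Key "ofg" = 6f 66 67 is 3 bytes ≤ B = 7; zero-pad to 7 bytes: K' = 6f 66 67 00 00 00 00.
K' ⊕ ipad = 59 50 51 36 36 36 36.  K' ⊕ opad = 33 3a 3b 5c 5c 5c 5c.
Inner input = (K'⊕ipad) ∥ m = 59 50 51 36 36 36 36 ∥ 77.
Inner hash: sum = 89+80+81+54+54+54+54+119 = 585; mod 256 = 73 → 49.
Outer input = (K'⊕opad) ∥ inner = 33 3a 3b 5c 5c 5c 5c ∥ 49.
Outer hash (tag): sum = 51+58+59+92+92+92+92+73 = 609; mod 256 = 97 → 61.

61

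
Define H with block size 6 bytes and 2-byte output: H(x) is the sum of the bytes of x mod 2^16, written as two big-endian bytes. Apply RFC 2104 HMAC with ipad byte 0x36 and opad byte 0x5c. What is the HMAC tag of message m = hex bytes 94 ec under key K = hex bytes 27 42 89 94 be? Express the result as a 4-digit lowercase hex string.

039c

Key hex bytes 27 42 89 94 be is 5 bytes ≤ B = 6; zero-pad to 6 bytes: K' = 27 42 89 94 be 00.
K' ⊕ ipad = 11 74 bf a2 88 36.  K' ⊕ opad = 7b 1e d5 c8 e2 5c.
Inner input = (K'⊕ipad) ∥ m = 11 74 bf a2 88 36 ∥ 94 ec.
Inner hash: sum = 17+116+191+162+136+54+148+236 = 1060 → 04 24.
Outer input = (K'⊕opad) ∥ inner = 7b 1e d5 c8 e2 5c ∥ 04 24.
Outer hash (tag): sum = 123+30+213+200+226+92+4+36 = 924 → 03 9c.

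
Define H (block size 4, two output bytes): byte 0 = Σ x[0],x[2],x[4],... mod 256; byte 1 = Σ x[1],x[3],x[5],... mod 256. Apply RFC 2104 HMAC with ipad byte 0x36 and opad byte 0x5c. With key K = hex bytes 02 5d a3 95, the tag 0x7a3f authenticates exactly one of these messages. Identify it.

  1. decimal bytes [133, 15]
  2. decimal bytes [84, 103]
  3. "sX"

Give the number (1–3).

2

Key hex bytes 02 5d a3 95 is exactly B = 4 bytes: K' = 02 5d a3 95.
K' ⊕ ipad = 34 6b 95 a3; K' ⊕ opad = 5e 01 ff c9.
m1: inner = H(34 6b 95 a3 85 0f) = 4e 1d; tag = H(5e 01 ff c9 4e 1d) = abe7
m2: inner = H(34 6b 95 a3 54 67) = 1d 75; tag = H(5e 01 ff c9 1d 75) = 7a3f ← matches
m3: inner = H(34 6b 95 a3 73 58) = 3c 66; tag = H(5e 01 ff c9 3c 66) = 9930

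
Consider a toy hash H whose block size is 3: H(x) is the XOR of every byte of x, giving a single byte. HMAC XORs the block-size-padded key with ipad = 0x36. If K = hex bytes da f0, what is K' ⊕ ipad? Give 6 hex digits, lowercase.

Key hex bytes da f0 is 2 bytes ≤ B = 3; zero-pad to 3 bytes: K' = da f0 00.
XOR each byte with 0x36: da⊕36=ec, f0⊕36=c6, 00⊕36=36.

ecc636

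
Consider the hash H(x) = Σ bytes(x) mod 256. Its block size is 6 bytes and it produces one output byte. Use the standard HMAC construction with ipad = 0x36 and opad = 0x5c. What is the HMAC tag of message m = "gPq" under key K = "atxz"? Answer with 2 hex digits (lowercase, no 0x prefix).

Key "atxz" = 61 74 78 7a is 4 bytes ≤ B = 6; zero-pad to 6 bytes: K' = 61 74 78 7a 00 00.
K' ⊕ ipad = 57 42 4e 4c 36 36.  K' ⊕ opad = 3d 28 24 26 5c 5c.
Inner input = (K'⊕ipad) ∥ m = 57 42 4e 4c 36 36 ∥ 67 50 71.
Inner hash: sum = 87+66+78+76+54+54+103+80+113 = 711; mod 256 = 199 → c7.
Outer input = (K'⊕opad) ∥ inner = 3d 28 24 26 5c 5c ∥ c7.
Outer hash (tag): sum = 61+40+36+38+92+92+199 = 558; mod 256 = 46 → 2e.

2e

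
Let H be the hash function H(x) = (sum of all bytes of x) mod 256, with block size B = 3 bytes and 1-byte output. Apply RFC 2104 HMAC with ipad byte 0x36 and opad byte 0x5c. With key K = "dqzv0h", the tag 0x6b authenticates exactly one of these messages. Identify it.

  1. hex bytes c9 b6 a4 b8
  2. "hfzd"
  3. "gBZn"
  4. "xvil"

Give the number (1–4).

1

Key "dqzv0h" = 64 71 7a 76 30 68 is 6 bytes > B = 3, so hash it first: H(key) = 5d, then zero-pad to 3 bytes: K' = 5d 00 00.
K' ⊕ ipad = 6b 36 36; K' ⊕ opad = 01 5c 5c.
m1: inner = H(6b 36 36 c9 b6 a4 b8) = b2; tag = H(01 5c 5c b2) = 6b ← matches
m2: inner = H(6b 36 36 68 66 7a 64) = 83; tag = H(01 5c 5c 83) = 3c
m3: inner = H(6b 36 36 67 42 5a 6e) = 48; tag = H(01 5c 5c 48) = 01
m4: inner = H(6b 36 36 78 76 69 6c) = 9a; tag = H(01 5c 5c 9a) = 53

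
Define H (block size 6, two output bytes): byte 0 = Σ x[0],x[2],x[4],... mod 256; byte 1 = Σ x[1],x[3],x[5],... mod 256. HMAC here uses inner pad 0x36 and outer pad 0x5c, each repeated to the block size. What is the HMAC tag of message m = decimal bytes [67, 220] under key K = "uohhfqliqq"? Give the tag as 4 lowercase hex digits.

Key "uohhfqliqq" = 75 6f 68 68 66 71 6c 69 71 71 is 10 bytes > B = 6, so hash it first: H(key) = 20 22, then zero-pad to 6 bytes: K' = 20 22 00 00 00 00.
K' ⊕ ipad = 16 14 36 36 36 36.  K' ⊕ opad = 7c 7e 5c 5c 5c 5c.
Inner input = (K'⊕ipad) ∥ m = 16 14 36 36 36 36 ∥ 43 dc.
Inner hash: even-index sum = 197 mod 256 = 197; odd-index sum = 348 mod 256 = 92 → c5 5c.
Outer input = (K'⊕opad) ∥ inner = 7c 7e 5c 5c 5c 5c ∥ c5 5c.
Outer hash (tag): even-index sum = 505 mod 256 = 249; odd-index sum = 402 mod 256 = 146 → f9 92.

f992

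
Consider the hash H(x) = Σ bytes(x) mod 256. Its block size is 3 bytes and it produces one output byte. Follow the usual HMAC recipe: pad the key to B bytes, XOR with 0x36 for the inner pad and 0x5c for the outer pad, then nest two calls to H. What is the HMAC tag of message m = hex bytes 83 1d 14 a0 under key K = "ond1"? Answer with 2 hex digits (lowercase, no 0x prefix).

Key "ond1" = 6f 6e 64 31 is 4 bytes > B = 3, so hash it first: H(key) = 72, then zero-pad to 3 bytes: K' = 72 00 00.
K' ⊕ ipad = 44 36 36.  K' ⊕ opad = 2e 5c 5c.
Inner input = (K'⊕ipad) ∥ m = 44 36 36 ∥ 83 1d 14 a0.
Inner hash: sum = 68+54+54+131+29+20+160 = 516; mod 256 = 4 → 04.
Outer input = (K'⊕opad) ∥ inner = 2e 5c 5c ∥ 04.
Outer hash (tag): sum = 46+92+92+4 = 234 → ea.

ea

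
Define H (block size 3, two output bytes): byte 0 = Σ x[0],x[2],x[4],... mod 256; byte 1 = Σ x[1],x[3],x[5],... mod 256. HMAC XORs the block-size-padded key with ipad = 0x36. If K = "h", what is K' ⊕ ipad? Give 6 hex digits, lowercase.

5e3636

Key "h" = 68 is 1 byte ≤ B = 3; zero-pad to 3 bytes: K' = 68 00 00.
XOR each byte with 0x36: 68⊕36=5e, 00⊕36=36, 00⊕36=36.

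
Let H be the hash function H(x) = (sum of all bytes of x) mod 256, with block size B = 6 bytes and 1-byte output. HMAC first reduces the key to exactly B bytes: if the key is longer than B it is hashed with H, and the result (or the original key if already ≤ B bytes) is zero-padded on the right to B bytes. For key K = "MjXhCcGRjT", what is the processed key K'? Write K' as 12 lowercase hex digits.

|K| = 10 > B = 6, so first hash the key.
H(K): sum = 77+106+88+104+67+99+71+82+106+84 = 884; mod 256 = 116 → 74.
Zero-pad H(K) = 74 to 6 bytes: K' = 74 00 00 00 00 00.

740000000000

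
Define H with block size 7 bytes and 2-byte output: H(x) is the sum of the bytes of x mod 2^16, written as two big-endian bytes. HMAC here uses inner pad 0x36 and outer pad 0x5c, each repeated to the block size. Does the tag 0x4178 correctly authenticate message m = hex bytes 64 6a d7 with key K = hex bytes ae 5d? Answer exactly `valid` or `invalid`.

Key hex bytes ae 5d is 2 bytes ≤ B = 7; zero-pad to 7 bytes: K' = ae 5d 00 00 00 00 00.
K' ⊕ ipad = 98 6b 36 36 36 36 36; K' ⊕ opad = f2 01 5c 5c 5c 5c 5c.
Inner hash: sum = 152+107+54+54+54+54+54+100+106+215 = 950 → 03 b6.
Outer hash (recomputed tag): sum = 242+1+92+92+92+92+92+3+182 = 888 → 03 78.
Recomputed tag = 0378; claimed = 4178 → mismatch.

invalid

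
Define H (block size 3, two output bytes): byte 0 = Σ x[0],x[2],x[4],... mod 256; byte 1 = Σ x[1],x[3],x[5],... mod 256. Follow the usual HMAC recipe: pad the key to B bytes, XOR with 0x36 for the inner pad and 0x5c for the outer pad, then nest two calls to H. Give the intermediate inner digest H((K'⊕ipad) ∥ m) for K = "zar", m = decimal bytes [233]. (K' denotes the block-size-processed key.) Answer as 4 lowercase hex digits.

Key "zar" = 7a 61 72 is exactly B = 3 bytes: K' = 7a 61 72.
K' ⊕ ipad = 4c 57 44.
Inner input = 4c 57 44 ∥ e9.
Inner hash: even-index sum = 144 mod 256 = 144; odd-index sum = 320 mod 256 = 64 → 90 40.

9040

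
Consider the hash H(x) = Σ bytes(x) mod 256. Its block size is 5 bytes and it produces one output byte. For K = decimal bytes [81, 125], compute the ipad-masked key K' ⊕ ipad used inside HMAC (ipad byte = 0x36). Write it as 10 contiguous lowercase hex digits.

Key decimal bytes [81, 125] = 51 7d is 2 bytes ≤ B = 5; zero-pad to 5 bytes: K' = 51 7d 00 00 00.
XOR each byte with 0x36: 51⊕36=67, 7d⊕36=4b, 00⊕36=36, 00⊕36=36, 00⊕36=36.

674b363636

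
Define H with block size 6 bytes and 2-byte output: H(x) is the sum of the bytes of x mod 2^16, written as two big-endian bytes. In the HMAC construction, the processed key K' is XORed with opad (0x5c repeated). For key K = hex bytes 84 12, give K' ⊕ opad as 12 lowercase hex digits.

d84e5c5c5c5c

Key hex bytes 84 12 is 2 bytes ≤ B = 6; zero-pad to 6 bytes: K' = 84 12 00 00 00 00.
XOR each byte with 0x5c: 84⊕5c=d8, 12⊕5c=4e, 00⊕5c=5c, 00⊕5c=5c, 00⊕5c=5c, 00⊕5c=5c.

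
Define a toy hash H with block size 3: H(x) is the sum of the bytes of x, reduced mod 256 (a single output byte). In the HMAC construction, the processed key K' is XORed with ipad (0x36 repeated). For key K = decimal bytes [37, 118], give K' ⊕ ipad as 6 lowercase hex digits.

Key decimal bytes [37, 118] = 25 76 is 2 bytes ≤ B = 3; zero-pad to 3 bytes: K' = 25 76 00.
XOR each byte with 0x36: 25⊕36=13, 76⊕36=40, 00⊕36=36.

134036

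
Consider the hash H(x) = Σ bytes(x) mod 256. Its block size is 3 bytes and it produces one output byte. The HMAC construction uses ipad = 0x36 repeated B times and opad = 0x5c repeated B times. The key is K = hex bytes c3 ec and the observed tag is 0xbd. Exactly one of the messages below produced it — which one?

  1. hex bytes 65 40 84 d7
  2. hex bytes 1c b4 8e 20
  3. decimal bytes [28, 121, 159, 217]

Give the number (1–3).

Key hex bytes c3 ec is 2 bytes ≤ B = 3; zero-pad to 3 bytes: K' = c3 ec 00.
K' ⊕ ipad = f5 da 36; K' ⊕ opad = 9f b0 5c.
m1: inner = H(f5 da 36 65 40 84 d7) = 05; tag = H(9f b0 5c 05) = b0
m2: inner = H(f5 da 36 1c b4 8e 20) = 83; tag = H(9f b0 5c 83) = 2e
m3: inner = H(f5 da 36 1c 79 9f d9) = 12; tag = H(9f b0 5c 12) = bd ← matches

3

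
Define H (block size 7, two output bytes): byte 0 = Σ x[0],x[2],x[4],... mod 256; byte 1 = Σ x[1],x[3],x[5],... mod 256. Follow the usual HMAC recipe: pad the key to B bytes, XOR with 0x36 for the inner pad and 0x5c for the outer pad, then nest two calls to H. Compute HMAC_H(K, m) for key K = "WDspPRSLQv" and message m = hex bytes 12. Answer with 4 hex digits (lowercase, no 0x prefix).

7276

Key "WDspPRSLQv" = 57 44 73 70 50 52 53 4c 51 76 is 10 bytes > B = 7, so hash it first: H(key) = be c8, then zero-pad to 7 bytes: K' = be c8 00 00 00 00 00.
K' ⊕ ipad = 88 fe 36 36 36 36 36.  K' ⊕ opad = e2 94 5c 5c 5c 5c 5c.
Inner input = (K'⊕ipad) ∥ m = 88 fe 36 36 36 36 36 ∥ 12.
Inner hash: even-index sum = 298 mod 256 = 42; odd-index sum = 380 mod 256 = 124 → 2a 7c.
Outer input = (K'⊕opad) ∥ inner = e2 94 5c 5c 5c 5c 5c ∥ 2a 7c.
Outer hash (tag): even-index sum = 626 mod 256 = 114; odd-index sum = 374 mod 256 = 118 → 72 76.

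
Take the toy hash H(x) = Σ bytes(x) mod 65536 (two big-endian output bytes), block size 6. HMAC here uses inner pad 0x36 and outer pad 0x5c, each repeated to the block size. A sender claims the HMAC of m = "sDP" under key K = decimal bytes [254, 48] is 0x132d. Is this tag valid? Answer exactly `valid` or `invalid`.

Key decimal bytes [254, 48] = fe 30 is 2 bytes ≤ B = 6; zero-pad to 6 bytes: K' = fe 30 00 00 00 00.
K' ⊕ ipad = c8 06 36 36 36 36; K' ⊕ opad = a2 6c 5c 5c 5c 5c.
Inner hash: sum = 200+6+54+54+54+54+115+68+80 = 685 → 02 ad.
Outer hash (recomputed tag): sum = 162+108+92+92+92+92+2+173 = 813 → 03 2d.
Recomputed tag = 032d; claimed = 132d → mismatch.

invalid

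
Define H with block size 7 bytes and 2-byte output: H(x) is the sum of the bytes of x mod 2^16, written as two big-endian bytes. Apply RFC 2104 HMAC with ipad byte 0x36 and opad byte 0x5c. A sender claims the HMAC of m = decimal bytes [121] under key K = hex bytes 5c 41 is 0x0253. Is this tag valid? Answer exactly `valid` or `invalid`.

valid

Key hex bytes 5c 41 is 2 bytes ≤ B = 7; zero-pad to 7 bytes: K' = 5c 41 00 00 00 00 00.
K' ⊕ ipad = 6a 77 36 36 36 36 36; K' ⊕ opad = 00 1d 5c 5c 5c 5c 5c.
Inner hash: sum = 106+119+54+54+54+54+54+121 = 616 → 02 68.
Outer hash (recomputed tag): sum = 0+29+92+92+92+92+92+2+104 = 595 → 02 53.
Recomputed tag = 0253; claimed = 0253 → match.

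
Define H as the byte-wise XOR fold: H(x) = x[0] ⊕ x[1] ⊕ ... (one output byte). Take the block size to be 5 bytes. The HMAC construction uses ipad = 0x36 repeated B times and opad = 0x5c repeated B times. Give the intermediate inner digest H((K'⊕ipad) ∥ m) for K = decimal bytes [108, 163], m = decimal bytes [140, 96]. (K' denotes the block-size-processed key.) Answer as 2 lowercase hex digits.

15

Key decimal bytes [108, 163] = 6c a3 is 2 bytes ≤ B = 5; zero-pad to 5 bytes: K' = 6c a3 00 00 00.
K' ⊕ ipad = 5a 95 36 36 36.
Inner input = 5a 95 36 36 36 ∥ 8c 60.
Inner hash: XOR 5a⊕95⊕36⊕36⊕36⊕8c⊕60 = 15.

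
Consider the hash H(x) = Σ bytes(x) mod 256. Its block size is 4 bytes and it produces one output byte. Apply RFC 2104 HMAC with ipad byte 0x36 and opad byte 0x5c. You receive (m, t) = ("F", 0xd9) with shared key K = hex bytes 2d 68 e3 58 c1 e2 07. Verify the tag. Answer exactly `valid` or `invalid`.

invalid

Key hex bytes 2d 68 e3 58 c1 e2 07 is 7 bytes > B = 4, so hash it first: H(key) = 7a, then zero-pad to 4 bytes: K' = 7a 00 00 00.
K' ⊕ ipad = 4c 36 36 36; K' ⊕ opad = 26 5c 5c 5c.
Inner hash: sum = 76+54+54+54+70 = 308; mod 256 = 52 → 34.
Outer hash (recomputed tag): sum = 38+92+92+92+52 = 366; mod 256 = 110 → 6e.
Recomputed tag = 6e; claimed = d9 → mismatch.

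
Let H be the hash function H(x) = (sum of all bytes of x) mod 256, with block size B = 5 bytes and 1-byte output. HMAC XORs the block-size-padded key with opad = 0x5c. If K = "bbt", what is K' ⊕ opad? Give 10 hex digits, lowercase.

Key "bbt" = 62 62 74 is 3 bytes ≤ B = 5; zero-pad to 5 bytes: K' = 62 62 74 00 00.
XOR each byte with 0x5c: 62⊕5c=3e, 62⊕5c=3e, 74⊕5c=28, 00⊕5c=5c, 00⊕5c=5c.

3e3e285c5c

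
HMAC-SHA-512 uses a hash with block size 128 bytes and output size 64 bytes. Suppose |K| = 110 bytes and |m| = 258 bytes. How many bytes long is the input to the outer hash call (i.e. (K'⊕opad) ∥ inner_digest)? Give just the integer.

Key is 110 ≤ 128 bytes, zero-padded: |K'| = 128.
Outer input = (K'⊕opad) ∥ H(inner) → 128 + 64 = 192 bytes.

192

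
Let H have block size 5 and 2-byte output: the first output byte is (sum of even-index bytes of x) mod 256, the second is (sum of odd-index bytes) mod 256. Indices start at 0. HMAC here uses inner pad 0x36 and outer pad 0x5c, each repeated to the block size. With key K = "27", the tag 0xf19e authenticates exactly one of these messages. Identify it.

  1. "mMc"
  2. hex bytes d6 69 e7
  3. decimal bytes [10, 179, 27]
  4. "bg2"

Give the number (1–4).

4

Key "27" = 32 37 is 2 bytes ≤ B = 5; zero-pad to 5 bytes: K' = 32 37 00 00 00.
K' ⊕ ipad = 04 01 36 36 36; K' ⊕ opad = 6e 6b 5c 5c 5c.
m1: inner = H(04 01 36 36 36 6d 4d 63) = bd 07; tag = H(6e 6b 5c 5c 5c bd 07) = 2d84
m2: inner = H(04 01 36 36 36 d6 69 e7) = d9 f4; tag = H(6e 6b 5c 5c 5c d9 f4) = 1aa0
m3: inner = H(04 01 36 36 36 0a b3 1b) = 23 5c; tag = H(6e 6b 5c 5c 5c 23 5c) = 82ea
m4: inner = H(04 01 36 36 36 62 67 32) = d7 cb; tag = H(6e 6b 5c 5c 5c d7 cb) = f19e ← matches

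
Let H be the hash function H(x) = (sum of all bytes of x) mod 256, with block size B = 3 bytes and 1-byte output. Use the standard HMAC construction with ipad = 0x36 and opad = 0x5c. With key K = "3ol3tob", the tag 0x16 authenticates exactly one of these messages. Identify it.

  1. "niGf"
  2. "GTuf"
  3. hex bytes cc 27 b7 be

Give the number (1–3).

3

Key "3ol3tob" = 33 6f 6c 33 74 6f 62 is 7 bytes > B = 3, so hash it first: H(key) = 86, then zero-pad to 3 bytes: K' = 86 00 00.
K' ⊕ ipad = b0 36 36; K' ⊕ opad = da 5c 5c.
m1: inner = H(b0 36 36 6e 69 47 66) = a0; tag = H(da 5c 5c a0) = 32
m2: inner = H(b0 36 36 47 54 75 66) = 92; tag = H(da 5c 5c 92) = 24
m3: inner = H(b0 36 36 cc 27 b7 be) = 84; tag = H(da 5c 5c 84) = 16 ← matches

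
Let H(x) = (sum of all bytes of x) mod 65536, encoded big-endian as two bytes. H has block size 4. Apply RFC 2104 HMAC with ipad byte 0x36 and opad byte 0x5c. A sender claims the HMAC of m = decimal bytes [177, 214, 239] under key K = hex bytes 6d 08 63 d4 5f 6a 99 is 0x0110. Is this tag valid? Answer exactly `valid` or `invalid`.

Key hex bytes 6d 08 63 d4 5f 6a 99 is 7 bytes > B = 4, so hash it first: H(key) = 03 0e, then zero-pad to 4 bytes: K' = 03 0e 00 00.
K' ⊕ ipad = 35 38 36 36; K' ⊕ opad = 5f 52 5c 5c.
Inner hash: sum = 53+56+54+54+177+214+239 = 847 → 03 4f.
Outer hash (recomputed tag): sum = 95+82+92+92+3+79 = 443 → 01 bb.
Recomputed tag = 01bb; claimed = 0110 → mismatch.

invalid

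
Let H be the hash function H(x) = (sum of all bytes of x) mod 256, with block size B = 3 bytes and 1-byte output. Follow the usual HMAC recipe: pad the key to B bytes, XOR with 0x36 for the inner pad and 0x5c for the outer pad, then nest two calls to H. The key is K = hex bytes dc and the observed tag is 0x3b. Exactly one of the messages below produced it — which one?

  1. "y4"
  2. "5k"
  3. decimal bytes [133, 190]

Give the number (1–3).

1

Key hex bytes dc is 1 byte ≤ B = 3; zero-pad to 3 bytes: K' = dc 00 00.
K' ⊕ ipad = ea 36 36; K' ⊕ opad = 80 5c 5c.
m1: inner = H(ea 36 36 79 34) = 03; tag = H(80 5c 5c 03) = 3b ← matches
m2: inner = H(ea 36 36 35 6b) = f6; tag = H(80 5c 5c f6) = 2e
m3: inner = H(ea 36 36 85 be) = 99; tag = H(80 5c 5c 99) = d1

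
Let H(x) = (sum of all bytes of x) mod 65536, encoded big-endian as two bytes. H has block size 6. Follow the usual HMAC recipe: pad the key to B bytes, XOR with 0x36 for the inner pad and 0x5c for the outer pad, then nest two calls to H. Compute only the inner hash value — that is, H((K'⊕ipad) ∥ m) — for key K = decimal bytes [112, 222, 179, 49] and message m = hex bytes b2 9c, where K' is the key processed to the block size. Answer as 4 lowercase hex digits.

0374

Key decimal bytes [112, 222, 179, 49] = 70 de b3 31 is 4 bytes ≤ B = 6; zero-pad to 6 bytes: K' = 70 de b3 31 00 00.
K' ⊕ ipad = 46 e8 85 07 36 36.
Inner input = 46 e8 85 07 36 36 ∥ b2 9c.
Inner hash: sum = 70+232+133+7+54+54+178+156 = 884 → 03 74.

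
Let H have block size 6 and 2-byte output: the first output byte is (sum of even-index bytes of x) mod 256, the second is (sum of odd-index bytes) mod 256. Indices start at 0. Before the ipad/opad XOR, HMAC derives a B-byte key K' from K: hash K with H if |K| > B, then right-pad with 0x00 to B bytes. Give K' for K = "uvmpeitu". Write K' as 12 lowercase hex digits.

|K| = 8 > B = 6, so first hash the key.
H(K): even-index sum = 443 mod 256 = 187; odd-index sum = 452 mod 256 = 196 → bb c4.
Zero-pad H(K) = bb c4 to 6 bytes: K' = bb c4 00 00 00 00.

bbc400000000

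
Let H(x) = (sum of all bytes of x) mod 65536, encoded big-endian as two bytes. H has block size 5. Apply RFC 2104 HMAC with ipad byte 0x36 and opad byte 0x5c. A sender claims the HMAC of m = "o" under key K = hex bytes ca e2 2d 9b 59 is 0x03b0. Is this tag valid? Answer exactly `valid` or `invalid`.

invalid

Key hex bytes ca e2 2d 9b 59 is exactly B = 5 bytes: K' = ca e2 2d 9b 59.
K' ⊕ ipad = fc d4 1b ad 6f; K' ⊕ opad = 96 be 71 c7 05.
Inner hash: sum = 252+212+27+173+111+111 = 886 → 03 76.
Outer hash (recomputed tag): sum = 150+190+113+199+5+3+118 = 778 → 03 0a.
Recomputed tag = 030a; claimed = 03b0 → mismatch.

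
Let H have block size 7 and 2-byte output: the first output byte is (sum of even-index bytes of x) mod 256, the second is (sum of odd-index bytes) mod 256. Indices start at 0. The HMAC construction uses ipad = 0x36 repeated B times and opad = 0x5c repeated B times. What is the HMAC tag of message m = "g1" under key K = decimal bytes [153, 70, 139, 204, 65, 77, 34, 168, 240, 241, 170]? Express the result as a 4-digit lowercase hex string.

3246

Key decimal bytes [153, 70, 139, 204, 65, 77, 34, 168, 240, 241, 170] = 99 46 8b cc 41 4d 22 a8 f0 f1 aa is 11 bytes > B = 7, so hash it first: H(key) = 21 f8, then zero-pad to 7 bytes: K' = 21 f8 00 00 00 00 00.
K' ⊕ ipad = 17 ce 36 36 36 36 36.  K' ⊕ opad = 7d a4 5c 5c 5c 5c 5c.
Inner input = (K'⊕ipad) ∥ m = 17 ce 36 36 36 36 36 ∥ 67 31.
Inner hash: even-index sum = 234 mod 256 = 234; odd-index sum = 417 mod 256 = 161 → ea a1.
Outer input = (K'⊕opad) ∥ inner = 7d a4 5c 5c 5c 5c 5c ∥ ea a1.
Outer hash (tag): even-index sum = 562 mod 256 = 50; odd-index sum = 582 mod 256 = 70 → 32 46.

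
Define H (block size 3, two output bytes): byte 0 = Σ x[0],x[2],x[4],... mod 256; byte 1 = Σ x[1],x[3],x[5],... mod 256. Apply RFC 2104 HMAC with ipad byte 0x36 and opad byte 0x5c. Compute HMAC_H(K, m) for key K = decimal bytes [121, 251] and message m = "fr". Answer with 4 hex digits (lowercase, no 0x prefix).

Key decimal bytes [121, 251] = 79 fb is 2 bytes ≤ B = 3; zero-pad to 3 bytes: K' = 79 fb 00.
K' ⊕ ipad = 4f cd 36.  K' ⊕ opad = 25 a7 5c.
Inner input = (K'⊕ipad) ∥ m = 4f cd 36 ∥ 66 72.
Inner hash: even-index sum = 247 mod 256 = 247; odd-index sum = 307 mod 256 = 51 → f7 33.
Outer input = (K'⊕opad) ∥ inner = 25 a7 5c ∥ f7 33.
Outer hash (tag): even-index sum = 180 mod 256 = 180; odd-index sum = 414 mod 256 = 158 → b4 9e.

b49e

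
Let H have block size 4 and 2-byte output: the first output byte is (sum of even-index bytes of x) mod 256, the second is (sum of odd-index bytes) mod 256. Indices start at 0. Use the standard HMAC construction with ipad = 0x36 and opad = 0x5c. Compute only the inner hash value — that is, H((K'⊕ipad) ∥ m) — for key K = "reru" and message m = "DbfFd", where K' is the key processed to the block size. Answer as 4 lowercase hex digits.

Key "reru" = 72 65 72 75 is exactly B = 4 bytes: K' = 72 65 72 75.
K' ⊕ ipad = 44 53 44 43.
Inner input = 44 53 44 43 ∥ 44 62 66 46 64.
Inner hash: even-index sum = 406 mod 256 = 150; odd-index sum = 318 mod 256 = 62 → 96 3e.

963e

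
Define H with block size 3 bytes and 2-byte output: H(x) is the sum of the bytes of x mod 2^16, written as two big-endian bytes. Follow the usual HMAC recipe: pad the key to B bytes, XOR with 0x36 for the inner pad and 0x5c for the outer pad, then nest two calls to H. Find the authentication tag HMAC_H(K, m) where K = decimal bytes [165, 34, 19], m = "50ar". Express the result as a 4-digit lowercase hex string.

01cc

Key decimal bytes [165, 34, 19] = a5 22 13 is exactly B = 3 bytes: K' = a5 22 13.
K' ⊕ ipad = 93 14 25.  K' ⊕ opad = f9 7e 4f.
Inner input = (K'⊕ipad) ∥ m = 93 14 25 ∥ 35 30 61 72.
Inner hash: sum = 147+20+37+53+48+97+114 = 516 → 02 04.
Outer input = (K'⊕opad) ∥ inner = f9 7e 4f ∥ 02 04.
Outer hash (tag): sum = 249+126+79+2+4 = 460 → 01 cc.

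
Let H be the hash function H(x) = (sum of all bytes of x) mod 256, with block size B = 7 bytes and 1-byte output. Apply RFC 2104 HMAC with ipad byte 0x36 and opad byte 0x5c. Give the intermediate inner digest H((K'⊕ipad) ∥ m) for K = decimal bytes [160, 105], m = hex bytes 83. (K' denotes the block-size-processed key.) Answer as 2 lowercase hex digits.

Key decimal bytes [160, 105] = a0 69 is 2 bytes ≤ B = 7; zero-pad to 7 bytes: K' = a0 69 00 00 00 00 00.
K' ⊕ ipad = 96 5f 36 36 36 36 36.
Inner input = 96 5f 36 36 36 36 36 ∥ 83.
Inner hash: sum = 150+95+54+54+54+54+54+131 = 646; mod 256 = 134 → 86.

86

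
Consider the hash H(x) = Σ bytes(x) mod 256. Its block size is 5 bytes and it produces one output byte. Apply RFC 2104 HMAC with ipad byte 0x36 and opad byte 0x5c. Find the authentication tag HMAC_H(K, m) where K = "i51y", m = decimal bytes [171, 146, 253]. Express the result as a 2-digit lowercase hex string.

Key "i51y" = 69 35 31 79 is 4 bytes ≤ B = 5; zero-pad to 5 bytes: K' = 69 35 31 79 00.
K' ⊕ ipad = 5f 03 07 4f 36.  K' ⊕ opad = 35 69 6d 25 5c.
Inner input = (K'⊕ipad) ∥ m = 5f 03 07 4f 36 ∥ ab 92 fd.
Inner hash: sum = 95+3+7+79+54+171+146+253 = 808; mod 256 = 40 → 28.
Outer input = (K'⊕opad) ∥ inner = 35 69 6d 25 5c ∥ 28.
Outer hash (tag): sum = 53+105+109+37+92+40 = 436; mod 256 = 180 → b4.

b4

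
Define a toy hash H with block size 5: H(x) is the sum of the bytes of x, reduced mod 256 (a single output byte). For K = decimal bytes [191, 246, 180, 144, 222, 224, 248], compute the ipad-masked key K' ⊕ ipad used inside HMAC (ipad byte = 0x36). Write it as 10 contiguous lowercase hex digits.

Key decimal bytes [191, 246, 180, 144, 222, 224, 248] = bf f6 b4 90 de e0 f8 is 7 bytes > B = 5, so hash it first: H(key) = af, then zero-pad to 5 bytes: K' = af 00 00 00 00.
XOR each byte with 0x36: af⊕36=99, 00⊕36=36, 00⊕36=36, 00⊕36=36, 00⊕36=36.

9936363636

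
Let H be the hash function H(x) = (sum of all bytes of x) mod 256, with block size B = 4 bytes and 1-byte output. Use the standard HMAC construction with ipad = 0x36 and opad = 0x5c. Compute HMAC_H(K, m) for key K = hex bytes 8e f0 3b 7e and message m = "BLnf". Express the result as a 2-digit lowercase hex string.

3c

Key hex bytes 8e f0 3b 7e is exactly B = 4 bytes: K' = 8e f0 3b 7e.
K' ⊕ ipad = b8 c6 0d 48.  K' ⊕ opad = d2 ac 67 22.
Inner input = (K'⊕ipad) ∥ m = b8 c6 0d 48 ∥ 42 4c 6e 66.
Inner hash: sum = 184+198+13+72+66+76+110+102 = 821; mod 256 = 53 → 35.
Outer input = (K'⊕opad) ∥ inner = d2 ac 67 22 ∥ 35.
Outer hash (tag): sum = 210+172+103+34+53 = 572; mod 256 = 60 → 3c.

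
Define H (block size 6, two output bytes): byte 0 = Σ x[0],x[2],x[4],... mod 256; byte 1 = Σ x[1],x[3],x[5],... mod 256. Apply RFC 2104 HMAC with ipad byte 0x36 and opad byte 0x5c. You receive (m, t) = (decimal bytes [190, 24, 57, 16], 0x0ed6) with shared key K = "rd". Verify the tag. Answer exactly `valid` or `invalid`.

invalid

Key "rd" = 72 64 is 2 bytes ≤ B = 6; zero-pad to 6 bytes: K' = 72 64 00 00 00 00.
K' ⊕ ipad = 44 52 36 36 36 36; K' ⊕ opad = 2e 38 5c 5c 5c 5c.
Inner hash: even-index sum = 423 mod 256 = 167; odd-index sum = 230 mod 256 = 230 → a7 e6.
Outer hash (recomputed tag): even-index sum = 397 mod 256 = 141; odd-index sum = 470 mod 256 = 214 → 8d d6.
Recomputed tag = 8dd6; claimed = 0ed6 → mismatch.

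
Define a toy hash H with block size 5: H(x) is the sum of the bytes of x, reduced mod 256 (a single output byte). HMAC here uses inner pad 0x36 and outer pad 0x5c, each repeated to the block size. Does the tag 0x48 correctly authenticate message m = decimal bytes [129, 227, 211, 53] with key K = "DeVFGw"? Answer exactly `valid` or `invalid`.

Key "DeVFGw" = 44 65 56 46 47 77 is 6 bytes > B = 5, so hash it first: H(key) = 03, then zero-pad to 5 bytes: K' = 03 00 00 00 00.
K' ⊕ ipad = 35 36 36 36 36; K' ⊕ opad = 5f 5c 5c 5c 5c.
Inner hash: sum = 53+54+54+54+54+129+227+211+53 = 889; mod 256 = 121 → 79.
Outer hash (recomputed tag): sum = 95+92+92+92+92+121 = 584; mod 256 = 72 → 48.
Recomputed tag = 48; claimed = 48 → match.

valid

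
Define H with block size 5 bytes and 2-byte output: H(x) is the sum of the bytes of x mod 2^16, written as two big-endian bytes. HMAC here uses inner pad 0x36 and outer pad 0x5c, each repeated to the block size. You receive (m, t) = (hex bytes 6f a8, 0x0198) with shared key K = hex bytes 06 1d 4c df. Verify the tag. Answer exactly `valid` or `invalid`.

valid

Key hex bytes 06 1d 4c df is 4 bytes ≤ B = 5; zero-pad to 5 bytes: K' = 06 1d 4c df 00.
K' ⊕ ipad = 30 2b 7a e9 36; K' ⊕ opad = 5a 41 10 83 5c.
Inner hash: sum = 48+43+122+233+54+111+168 = 779 → 03 0b.
Outer hash (recomputed tag): sum = 90+65+16+131+92+3+11 = 408 → 01 98.
Recomputed tag = 0198; claimed = 0198 → match.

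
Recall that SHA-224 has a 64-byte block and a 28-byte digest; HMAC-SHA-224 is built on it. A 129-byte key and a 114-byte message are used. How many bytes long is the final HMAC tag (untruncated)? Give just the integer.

The tag is one SHA-224 digest: 28 bytes.

28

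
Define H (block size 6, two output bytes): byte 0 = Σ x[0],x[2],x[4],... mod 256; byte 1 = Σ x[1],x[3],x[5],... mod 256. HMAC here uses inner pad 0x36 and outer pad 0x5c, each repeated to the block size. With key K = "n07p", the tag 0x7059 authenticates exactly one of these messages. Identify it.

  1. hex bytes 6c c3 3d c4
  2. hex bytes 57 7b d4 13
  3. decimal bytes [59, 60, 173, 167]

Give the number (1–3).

3

Key "n07p" = 6e 30 37 70 is 4 bytes ≤ B = 6; zero-pad to 6 bytes: K' = 6e 30 37 70 00 00.
K' ⊕ ipad = 58 06 01 46 36 36; K' ⊕ opad = 32 6c 6b 2c 5c 5c.
m1: inner = H(58 06 01 46 36 36 6c c3 3d c4) = 38 09; tag = H(32 6c 6b 2c 5c 5c 38 09) = 31fd
m2: inner = H(58 06 01 46 36 36 57 7b d4 13) = ba 10; tag = H(32 6c 6b 2c 5c 5c ba 10) = b304
m3: inner = H(58 06 01 46 36 36 3b 3c ad a7) = 77 65; tag = H(32 6c 6b 2c 5c 5c 77 65) = 7059 ← matches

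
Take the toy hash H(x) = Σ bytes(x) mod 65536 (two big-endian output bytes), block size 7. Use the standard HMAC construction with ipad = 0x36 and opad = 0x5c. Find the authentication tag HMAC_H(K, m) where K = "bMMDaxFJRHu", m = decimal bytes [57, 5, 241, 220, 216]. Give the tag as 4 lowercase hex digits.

Key "bMMDaxFJRHu" = 62 4d 4d 44 61 78 46 4a 52 48 75 is 11 bytes > B = 7, so hash it first: H(key) = 03 b8, then zero-pad to 7 bytes: K' = 03 b8 00 00 00 00 00.
K' ⊕ ipad = 35 8e 36 36 36 36 36.  K' ⊕ opad = 5f e4 5c 5c 5c 5c 5c.
Inner input = (K'⊕ipad) ∥ m = 35 8e 36 36 36 36 36 ∥ 39 05 f1 dc d8.
Inner hash: sum = 53+142+54+54+54+54+54+57+5+241+220+216 = 1204 → 04 b4.
Outer input = (K'⊕opad) ∥ inner = 5f e4 5c 5c 5c 5c 5c ∥ 04 b4.
Outer hash (tag): sum = 95+228+92+92+92+92+92+4+180 = 967 → 03 c7.

03c7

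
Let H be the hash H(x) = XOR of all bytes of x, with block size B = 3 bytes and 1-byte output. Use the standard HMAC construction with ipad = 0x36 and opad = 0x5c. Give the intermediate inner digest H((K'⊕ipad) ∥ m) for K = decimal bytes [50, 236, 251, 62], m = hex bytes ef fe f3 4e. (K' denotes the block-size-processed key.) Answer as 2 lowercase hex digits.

81

Key decimal bytes [50, 236, 251, 62] = 32 ec fb 3e is 4 bytes > B = 3, so hash it first: H(key) = 1b, then zero-pad to 3 bytes: K' = 1b 00 00.
K' ⊕ ipad = 2d 36 36.
Inner input = 2d 36 36 ∥ ef fe f3 4e.
Inner hash: XOR 2d⊕36⊕36⊕ef⊕fe⊕f3⊕4e = 81.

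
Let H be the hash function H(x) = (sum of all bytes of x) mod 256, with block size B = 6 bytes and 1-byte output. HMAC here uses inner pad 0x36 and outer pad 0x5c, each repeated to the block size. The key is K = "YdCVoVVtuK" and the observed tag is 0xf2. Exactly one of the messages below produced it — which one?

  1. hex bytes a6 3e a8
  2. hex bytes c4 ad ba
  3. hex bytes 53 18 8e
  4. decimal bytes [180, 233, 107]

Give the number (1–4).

Key "YdCVoVVtuK" = 59 64 43 56 6f 56 56 74 75 4b is 10 bytes > B = 6, so hash it first: H(key) = a5, then zero-pad to 6 bytes: K' = a5 00 00 00 00 00.
K' ⊕ ipad = 93 36 36 36 36 36; K' ⊕ opad = f9 5c 5c 5c 5c 5c.
m1: inner = H(93 36 36 36 36 36 a6 3e a8) = 2d; tag = H(f9 5c 5c 5c 5c 5c 2d) = f2 ← matches
m2: inner = H(93 36 36 36 36 36 c4 ad ba) = cc; tag = H(f9 5c 5c 5c 5c 5c cc) = 91
m3: inner = H(93 36 36 36 36 36 53 18 8e) = 9a; tag = H(f9 5c 5c 5c 5c 5c 9a) = 5f
m4: inner = H(93 36 36 36 36 36 b4 e9 6b) = a9; tag = H(f9 5c 5c 5c 5c 5c a9) = 6e

1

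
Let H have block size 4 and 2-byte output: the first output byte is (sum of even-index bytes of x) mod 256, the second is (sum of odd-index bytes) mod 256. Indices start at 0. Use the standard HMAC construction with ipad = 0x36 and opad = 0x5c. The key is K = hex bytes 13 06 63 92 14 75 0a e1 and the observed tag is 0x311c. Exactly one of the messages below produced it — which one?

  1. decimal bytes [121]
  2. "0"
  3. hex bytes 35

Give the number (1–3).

Key hex bytes 13 06 63 92 14 75 0a e1 is 8 bytes > B = 4, so hash it first: H(key) = 94 ee, then zero-pad to 4 bytes: K' = 94 ee 00 00.
K' ⊕ ipad = a2 d8 36 36; K' ⊕ opad = c8 b2 5c 5c.
m1: inner = H(a2 d8 36 36 79) = 51 0e; tag = H(c8 b2 5c 5c 51 0e) = 751c
m2: inner = H(a2 d8 36 36 30) = 08 0e; tag = H(c8 b2 5c 5c 08 0e) = 2c1c
m3: inner = H(a2 d8 36 36 35) = 0d 0e; tag = H(c8 b2 5c 5c 0d 0e) = 311c ← matches

3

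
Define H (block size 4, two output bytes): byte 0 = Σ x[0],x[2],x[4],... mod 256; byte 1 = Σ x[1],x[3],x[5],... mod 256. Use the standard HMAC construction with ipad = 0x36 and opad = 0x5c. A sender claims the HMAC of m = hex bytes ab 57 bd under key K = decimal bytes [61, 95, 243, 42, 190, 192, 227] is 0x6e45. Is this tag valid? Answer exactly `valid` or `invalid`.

invalid

Key decimal bytes [61, 95, 243, 42, 190, 192, 227] = 3d 5f f3 2a be c0 e3 is 7 bytes > B = 4, so hash it first: H(key) = d1 49, then zero-pad to 4 bytes: K' = d1 49 00 00.
K' ⊕ ipad = e7 7f 36 36; K' ⊕ opad = 8d 15 5c 5c.
Inner hash: even-index sum = 645 mod 256 = 133; odd-index sum = 268 mod 256 = 12 → 85 0c.
Outer hash (recomputed tag): even-index sum = 366 mod 256 = 110; odd-index sum = 125 mod 256 = 125 → 6e 7d.
Recomputed tag = 6e7d; claimed = 6e45 → mismatch.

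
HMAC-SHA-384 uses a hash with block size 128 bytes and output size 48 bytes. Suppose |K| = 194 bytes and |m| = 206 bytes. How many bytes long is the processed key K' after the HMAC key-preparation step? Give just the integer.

Key is 194 > 128 bytes, so it is hashed to 48 bytes then zero-padded to 128: |K'| = 128.

128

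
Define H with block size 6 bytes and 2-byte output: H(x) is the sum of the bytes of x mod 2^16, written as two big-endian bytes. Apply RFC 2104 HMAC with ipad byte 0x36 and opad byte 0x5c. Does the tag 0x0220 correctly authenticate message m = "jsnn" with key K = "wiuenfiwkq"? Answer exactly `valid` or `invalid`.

valid

Key "wiuenfiwkq" = 77 69 75 65 6e 66 69 77 6b 71 is 10 bytes > B = 6, so hash it first: H(key) = 04 4a, then zero-pad to 6 bytes: K' = 04 4a 00 00 00 00.
K' ⊕ ipad = 32 7c 36 36 36 36; K' ⊕ opad = 58 16 5c 5c 5c 5c.
Inner hash: sum = 50+124+54+54+54+54+106+115+110+110 = 831 → 03 3f.
Outer hash (recomputed tag): sum = 88+22+92+92+92+92+3+63 = 544 → 02 20.
Recomputed tag = 0220; claimed = 0220 → match.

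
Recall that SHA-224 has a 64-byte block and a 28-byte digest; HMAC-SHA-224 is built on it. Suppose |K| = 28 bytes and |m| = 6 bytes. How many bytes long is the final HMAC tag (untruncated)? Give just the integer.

The tag is one SHA-224 digest: 28 bytes.

28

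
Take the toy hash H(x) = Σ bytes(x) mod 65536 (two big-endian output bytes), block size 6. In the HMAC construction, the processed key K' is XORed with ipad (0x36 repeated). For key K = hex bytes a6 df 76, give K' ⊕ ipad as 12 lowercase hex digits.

Key hex bytes a6 df 76 is 3 bytes ≤ B = 6; zero-pad to 6 bytes: K' = a6 df 76 00 00 00.
XOR each byte with 0x36: a6⊕36=90, df⊕36=e9, 76⊕36=40, 00⊕36=36, 00⊕36=36, 00⊕36=36.

90e940363636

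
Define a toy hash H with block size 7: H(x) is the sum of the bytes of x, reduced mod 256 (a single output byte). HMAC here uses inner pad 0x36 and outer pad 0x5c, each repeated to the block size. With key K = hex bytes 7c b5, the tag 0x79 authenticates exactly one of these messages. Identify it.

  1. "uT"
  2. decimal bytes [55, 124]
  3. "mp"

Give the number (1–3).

Key hex bytes 7c b5 is 2 bytes ≤ B = 7; zero-pad to 7 bytes: K' = 7c b5 00 00 00 00 00.
K' ⊕ ipad = 4a 83 36 36 36 36 36; K' ⊕ opad = 20 e9 5c 5c 5c 5c 5c.
m1: inner = H(4a 83 36 36 36 36 36 75 54) = a4; tag = H(20 e9 5c 5c 5c 5c 5c a4) = 79 ← matches
m2: inner = H(4a 83 36 36 36 36 36 37 7c) = 8e; tag = H(20 e9 5c 5c 5c 5c 5c 8e) = 63
m3: inner = H(4a 83 36 36 36 36 36 6d 70) = b8; tag = H(20 e9 5c 5c 5c 5c 5c b8) = 8d

1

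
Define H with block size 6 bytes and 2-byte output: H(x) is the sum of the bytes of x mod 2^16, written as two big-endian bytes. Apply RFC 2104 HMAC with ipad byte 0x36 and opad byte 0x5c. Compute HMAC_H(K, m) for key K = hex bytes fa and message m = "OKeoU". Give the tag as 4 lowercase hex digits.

Key hex bytes fa is 1 byte ≤ B = 6; zero-pad to 6 bytes: K' = fa 00 00 00 00 00.
K' ⊕ ipad = cc 36 36 36 36 36.  K' ⊕ opad = a6 5c 5c 5c 5c 5c.
Inner input = (K'⊕ipad) ∥ m = cc 36 36 36 36 36 ∥ 4f 4b 65 6f 55.
Inner hash: sum = 204+54+54+54+54+54+79+75+101+111+85 = 925 → 03 9d.
Outer input = (K'⊕opad) ∥ inner = a6 5c 5c 5c 5c 5c ∥ 03 9d.
Outer hash (tag): sum = 166+92+92+92+92+92+3+157 = 786 → 03 12.

0312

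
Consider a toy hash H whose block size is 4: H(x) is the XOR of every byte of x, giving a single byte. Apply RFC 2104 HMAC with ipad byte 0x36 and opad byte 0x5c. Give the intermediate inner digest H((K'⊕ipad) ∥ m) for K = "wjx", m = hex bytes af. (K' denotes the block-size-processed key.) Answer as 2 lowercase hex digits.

Key "wjx" = 77 6a 78 is 3 bytes ≤ B = 4; zero-pad to 4 bytes: K' = 77 6a 78 00.
K' ⊕ ipad = 41 5c 4e 36.
Inner input = 41 5c 4e 36 ∥ af.
Inner hash: XOR 41⊕5c⊕4e⊕36⊕af = ca.

ca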